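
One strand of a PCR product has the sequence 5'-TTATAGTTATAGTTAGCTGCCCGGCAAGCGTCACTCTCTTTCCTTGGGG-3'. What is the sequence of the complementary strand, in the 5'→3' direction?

5'-CCCCAAGGAAAGAGAGTGACGCTTGCCGGGCAGCTAACTATAACTATAA-3'

Pairing A↔T and G↔C gives AATATCAATATCAATCGACGGGCCGTTCGCAGTGAGAGAAAGGAACCCC, running 3'→5'. Reverse for the 5'→3' convention.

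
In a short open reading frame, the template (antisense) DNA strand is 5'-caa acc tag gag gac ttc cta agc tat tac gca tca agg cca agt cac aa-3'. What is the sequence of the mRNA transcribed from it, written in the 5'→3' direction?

5′-UUGUGACUUGGCCUUGAUGCGUAAUAGCUUAGGAAGUCCUCCUAGGUUUG-3′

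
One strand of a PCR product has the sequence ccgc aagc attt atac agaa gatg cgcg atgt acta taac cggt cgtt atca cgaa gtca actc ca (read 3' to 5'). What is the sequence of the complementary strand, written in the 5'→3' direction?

The strand is given 3'→5', so its complement runs 5'→3' in the same left-to-right order: pair each base A↔T, G↔C.

5'-GGCGTTCGTAAATATGTCTTCTACGCGCTACATGATATTGGCCAGCAATAGTGCTTCAGTTGAGGT-3'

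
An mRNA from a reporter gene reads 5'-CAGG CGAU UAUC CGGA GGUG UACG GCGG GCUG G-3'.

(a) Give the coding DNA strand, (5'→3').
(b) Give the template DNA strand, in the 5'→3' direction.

(a) The coding strand matches the mRNA with U→T.
(b) The template strand is the reverse complement of the coding strand.

(a) 5'-CAGGCGATTATCCGGAGGTGTACGGCGGGCTGG-3'
(b) 5′-CCAGCCCGCCGTACACCTCCGGATAATCGCCTG-3′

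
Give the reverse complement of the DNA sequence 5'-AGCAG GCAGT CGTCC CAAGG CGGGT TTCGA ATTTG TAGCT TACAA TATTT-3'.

5′-AAATATTGTAAGCTACAAATTCGAAACCCGCCTTGGGACGACTGCCTGCT-3′

Complement each base (A↔T, G↔C): TCGTCCGTCAGCAGGGTTCCGCCCAAAGCTTAAACATCGAATGTTATAAA. Then reverse.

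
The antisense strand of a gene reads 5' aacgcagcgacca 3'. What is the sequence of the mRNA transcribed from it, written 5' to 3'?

5′-UGGUCGCUGCGUU-3′

RNA polymerase reads the template 3'→5' and synthesizes mRNA 5'→3' by base-pairing (A→U, T→A, G↔C). The complement of the template is TTGCGTCGCTGGT; antiparallel, so 5'→3' the coding strand is TGGTCGCTGCGTT. Replace T with U for the mRNA.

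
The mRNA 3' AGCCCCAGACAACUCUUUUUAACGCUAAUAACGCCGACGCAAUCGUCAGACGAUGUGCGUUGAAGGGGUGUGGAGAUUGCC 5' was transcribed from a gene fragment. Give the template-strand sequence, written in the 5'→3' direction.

Written 5'→3' the mRNA is CCGUUAGAGGUGUGGGGAAGUUGCGUGUAGCAGACUGCUAACGCAGCCGCAAUAAUCGCAAUUUUUCUCAACAGACCCCGA, so the coding DNA strand is CCGTTAGAGGTGTGGGGAAGTTGCGTGTAGCAGACTGCTAACGCAGCCGCAATAATCGCAATTTTTCTCAACAGACCCCGA. The template is its reverse complement.

5'-TCGGGGTCTGTTGAGAAAAATTGCGATTATTGCGGCTGCGTTAGCAGTCTGCTACACGCAACTTCCCCACACCTCTAACGG-3'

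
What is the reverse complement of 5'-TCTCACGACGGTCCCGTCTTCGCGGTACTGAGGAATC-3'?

Complement each base (A↔T, G↔C): AGAGTGCTGCCAGGGCAGAAGCGCCATGACTCCTTAG. Then reverse.

5'-GATTCCTCAGTACCGCGAAGACGGGACCGTCGTGAGA-3'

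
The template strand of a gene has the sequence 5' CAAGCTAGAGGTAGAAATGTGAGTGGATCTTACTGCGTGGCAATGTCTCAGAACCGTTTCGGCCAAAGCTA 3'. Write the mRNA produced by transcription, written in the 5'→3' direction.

The mRNA has the sequence of the coding strand (reverse complement of the template) with T→U. Reverse complement of CAAGCTAGAGGTAGAAATGTGAGTGGATCTTACTGCGTGGCAATGTCTCAGAACCGTTTCGGCCAAAGCTA is TAGCTTTGGCCGAAACGGTTCTGAGACATTGCCACGCAGTAAGATCCACTCACATTTCTACCTCTAGCTTG; then T→U.

5'-UAGCUUUGGCCGAAACGGUUCUGAGACAUUGCCACGCAGUAAGAUCCACUCACAUUUCUACCUCUAGCUUG-3'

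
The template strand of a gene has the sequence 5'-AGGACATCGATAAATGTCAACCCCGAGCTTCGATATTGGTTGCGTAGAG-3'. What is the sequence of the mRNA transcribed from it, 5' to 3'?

RNA polymerase reads the template 3'→5' and synthesizes mRNA 5'→3' by base-pairing (A→U, T→A, G↔C). The complement of the template is TCCTGTAGCTATTTACAGTTGGGGCTCGAAGCTATAACCAACGCATCTC; antiparallel, so 5'→3' the coding strand is CTCTACGCAACCAATATCGAAGCTCGGGGTTGACATTTATCGATGTCCT. Replace T with U for the mRNA.

5'-CUCUACGCAACCAAUAUCGAAGCUCGGGGUUGACAUUUAUCGAUGUCCU-3'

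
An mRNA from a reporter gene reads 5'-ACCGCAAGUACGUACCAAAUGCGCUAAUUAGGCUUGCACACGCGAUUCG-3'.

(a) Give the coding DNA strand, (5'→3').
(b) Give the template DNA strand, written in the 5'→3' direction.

(a) The coding strand matches the mRNA with U→T.
(b) The template strand is the reverse complement of the coding strand.

(a) 5′-ACCGCAAGTACGTACCAAATGCGCTAATTAGGCTTGCACACGCGATTCG-3′
(b) 5'-CGAATCGCGTGTGCAAGCCTAATTAGCGCATTTGGTACGTACTTGCGGT-3'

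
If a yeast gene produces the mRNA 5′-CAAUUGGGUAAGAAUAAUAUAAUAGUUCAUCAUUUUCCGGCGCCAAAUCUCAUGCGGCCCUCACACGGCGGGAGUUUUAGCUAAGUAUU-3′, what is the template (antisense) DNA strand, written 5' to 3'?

5'-AATACTTAGCTAAAACTCCCGCCGTGTGAGGGCCGCATGAGATTTGGCGCCGGAAAATGATGAACTATTATATTATTCTTACCCAATTG-3'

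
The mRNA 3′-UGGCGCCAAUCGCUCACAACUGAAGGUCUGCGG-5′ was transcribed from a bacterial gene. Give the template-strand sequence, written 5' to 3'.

Written 5'→3' the mRNA is GGCGUCUGGAAGUCAACACUCGCUAACCGCGGU, so the coding DNA strand is GGCGTCTGGAAGTCAACACTCGCTAACCGCGGT. The template is its reverse complement.

5'-ACCGCGGTTAGCGAGTGTTGACTTCCAGACGCC-3'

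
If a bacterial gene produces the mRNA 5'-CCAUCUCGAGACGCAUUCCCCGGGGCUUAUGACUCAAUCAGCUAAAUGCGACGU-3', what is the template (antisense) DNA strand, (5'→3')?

5'-ACGTCGCATTTAGCTGATTGAGTCATAAGCCCCGGGGAATGCGTCTCGAGATGG-3'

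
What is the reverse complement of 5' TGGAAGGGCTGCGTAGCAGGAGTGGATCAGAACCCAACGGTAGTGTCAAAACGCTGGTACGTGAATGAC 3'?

Complement each base (A↔T, G↔C): ACCTTCCCGACGCATCGTCCTCACCTAGTCTTGGGTTGCCATCACAGTTTTGCGACCATGCACTTACTG. Then reverse.

5'-GTCATTCACGTACCAGCGTTTTGACACTACCGTTGGGTTCTGATCCACTCCTGCTACGCAGCCCTTCCA-3'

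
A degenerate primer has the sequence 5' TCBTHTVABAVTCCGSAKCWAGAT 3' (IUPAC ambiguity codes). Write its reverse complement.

5'-ATCTWGMTSCGGABTVTBADAVGA-3'

Standard pairs A↔T, G↔C; ambiguity codes pair K↔M, W↔W, S↔S, B↔V, H↔D. Complement (AGVADABTVTBAGGCSTMGWTCTA), then reverse for 5'→3'.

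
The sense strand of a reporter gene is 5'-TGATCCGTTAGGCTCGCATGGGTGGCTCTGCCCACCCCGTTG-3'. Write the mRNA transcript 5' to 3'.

mRNA has the coding-strand sequence with U in place of T.

5′-UGAUCCGUUAGGCUCGCAUGGGUGGCUCUGCCCACCCCGUUG-3′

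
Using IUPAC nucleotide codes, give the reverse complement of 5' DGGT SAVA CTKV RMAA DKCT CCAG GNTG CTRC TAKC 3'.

5'-GMTAGYAGCANCCTGGAGMHTTKYBMAGTBTSACCH-3'

Standard pairs A↔T, G↔C; ambiguity codes pair R↔Y, M↔K, S↔S, D↔H, V↔B, N↔N. Complement (HCCASTBTGAMBYKTTHMGAGGTCCNACGAYGATMG), then reverse for 5'→3'.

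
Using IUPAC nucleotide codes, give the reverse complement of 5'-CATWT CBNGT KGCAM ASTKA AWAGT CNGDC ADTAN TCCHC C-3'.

Standard pairs A↔T, G↔C; ambiguity codes pair M↔K, W↔W, S↔S, B↔V, D↔H, N↔N. Complement (GTAWAGVNCAMCGTKTSAMTTWTCAGNCHGTHATNAGGDGG), then reverse for 5'→3'.

5'-GGDGGANTAHTGHCNGACTWTTMASTKTGCMACNVGAWATG-3'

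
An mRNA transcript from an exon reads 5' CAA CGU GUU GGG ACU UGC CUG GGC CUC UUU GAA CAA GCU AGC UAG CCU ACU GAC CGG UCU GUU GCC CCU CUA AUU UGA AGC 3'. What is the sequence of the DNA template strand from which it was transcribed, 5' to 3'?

5'-GCTTCAAATTAGAGGGGCAACAGACCGGTCAGTAGGCTAGCTAGCTTGTTCAAAGAGGCCCAGGCAAGTCCCAACACGTTG-3'

Replace U with T to get the coding DNA strand: CAACGTGTTGGGACTTGCCTGGGCCTCTTTGAACAAGCTAGCTAGCCTACTGACCGGTCTGTTGCCCCTCTAATTTGAAGC. The template strand is its reverse complement (complement GTTGCACAACCCTGAACGGACCCGGAGAAACTTGTTCGATCGATCGGATGACTGGCCAGACAACGGGGAGATTAAACTTCG, then reverse).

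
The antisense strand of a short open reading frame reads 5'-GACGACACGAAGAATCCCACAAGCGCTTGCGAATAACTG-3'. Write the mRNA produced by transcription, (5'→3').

5′-CAGUUAUUCGCAAGCGCUUGUGGGAUUCUUCGUGUCGUC-3′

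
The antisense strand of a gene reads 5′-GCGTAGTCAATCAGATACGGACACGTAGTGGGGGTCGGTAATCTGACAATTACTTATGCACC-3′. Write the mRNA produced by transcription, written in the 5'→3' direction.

5'-GGUGCAUAAGUAAUUGUCAGAUUACCGACCCCCACUACGUGUCCGUAUCUGAUUGACUACGC-3'

The mRNA has the sequence of the coding strand (reverse complement of the template) with T→U. Reverse complement of GCGTAGTCAATCAGATACGGACACGTAGTGGGGGTCGGTAATCTGACAATTACTTATGCACC is GGTGCATAAGTAATTGTCAGATTACCGACCCCCACTACGTGTCCGTATCTGATTGACTACGC; then T→U.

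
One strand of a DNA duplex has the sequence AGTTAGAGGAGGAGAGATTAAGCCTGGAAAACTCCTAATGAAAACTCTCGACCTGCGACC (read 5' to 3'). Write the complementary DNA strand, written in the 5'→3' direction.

5'-GGTCGCAGGTCGAGAGTTTTCATTAGGAGTTTTCCAGGCTTAATCTCTCCTCCTCTAACT-3'

The complement of AGTTAGAGGAGGAGAGATTAAGCCTGGAAAACTCCTAATGAAAACTCTCGACCTGCGACC is TCAATCTCCTCCTCTCTAATTCGGACCTTTTGAGGATTACTTTTGAGAGCTGGACGCTGG (A↔T, G↔C). DNA strands are antiparallel, so the complementary strand runs 3'→5'; reversing gives the 5'→3' form.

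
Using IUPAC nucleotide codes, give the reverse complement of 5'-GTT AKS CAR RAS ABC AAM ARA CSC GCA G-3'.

5'-CTGCGSGTYTKTTGVTSTYYTGSMTAAC-3'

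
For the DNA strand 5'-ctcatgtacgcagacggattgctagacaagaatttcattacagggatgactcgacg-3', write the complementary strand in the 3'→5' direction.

3'-GAGTACATGCGTCTGCCTAACGATCTGTTCTTAAAGTAATGTCCCTACTGAGCTGC-5'

Base-pairing A↔T, G↔C gives the complement. The complementary strand is antiparallel, so paired with a 5'→3' strand it runs 3'→5'.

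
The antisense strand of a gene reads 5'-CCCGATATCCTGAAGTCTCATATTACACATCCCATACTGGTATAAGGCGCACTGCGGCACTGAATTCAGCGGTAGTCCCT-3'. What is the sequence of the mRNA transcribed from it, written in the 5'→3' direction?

RNA polymerase reads the template 3'→5' and synthesizes mRNA 5'→3' by base-pairing (A→U, T→A, G↔C). The complement of the template is GGGCTATAGGACTTCAGAGTATAATGTGTAGGGTATGACCATATTCCGCGTGACGCCGTGACTTAAGTCGCCATCAGGGA; antiparallel, so 5'→3' the coding strand is AGGGACTACCGCTGAATTCAGTGCCGCAGTGCGCCTTATACCAGTATGGGATGTGTAATATGAGACTTCAGGATATCGGG. Replace T with U for the mRNA.

5'-AGGGACUACCGCUGAAUUCAGUGCCGCAGUGCGCCUUAUACCAGUAUGGGAUGUGUAAUAUGAGACUUCAGGAUAUCGGG-3'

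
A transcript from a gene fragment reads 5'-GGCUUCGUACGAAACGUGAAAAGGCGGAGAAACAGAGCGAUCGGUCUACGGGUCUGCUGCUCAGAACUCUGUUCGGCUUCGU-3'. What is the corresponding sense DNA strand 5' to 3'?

The coding DNA strand has the same 5'→3' sequence as the mRNA with U replaced by T.

5'-GGCTTCGTACGAAACGTGAAAAGGCGGAGAAACAGAGCGATCGGTCTACGGGTCTGCTGCTCAGAACTCTGTTCGGCTTCGT-3'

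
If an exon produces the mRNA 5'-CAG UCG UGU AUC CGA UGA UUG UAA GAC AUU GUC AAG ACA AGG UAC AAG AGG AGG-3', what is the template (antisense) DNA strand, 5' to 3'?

Replace U with T to get the coding DNA strand: CAGTCGTGTATCCGATGATTGTAAGACATTGTCAAGACAAGGTACAAGAGGAGG. The template strand is its reverse complement (complement GTCAGCACATAGGCTACTAACATTCTGTAACAGTTCTGTTCCATGTTCTCCTCC, then reverse).

5′-CCTCCTCTTGTACCTTGTCTTGACAATGTCTTACAATCATCGGATACACGACTG-3′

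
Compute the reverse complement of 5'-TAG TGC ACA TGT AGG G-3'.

Complement each base (A↔T, G↔C): ATCACGTGTACATCCC. Then reverse.

5'-CCCTACATGTGCACTA-3'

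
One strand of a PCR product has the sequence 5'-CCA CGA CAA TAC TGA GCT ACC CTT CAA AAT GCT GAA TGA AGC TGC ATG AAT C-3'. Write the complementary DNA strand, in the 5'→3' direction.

5'-GATTCATGCAGCTTCATTCAGCATTTTGAAGGGTAGCTCAGTATTGTCGTGG-3'

The complement of CCACGACAATACTGAGCTACCCTTCAAAATGCTGAATGAAGCTGCATGAATC is GGTGCTGTTATGACTCGATGGGAAGTTTTACGACTTACTTCGACGTACTTAG (A↔T, G↔C). DNA strands are antiparallel, so the complementary strand runs 3'→5'; reversing gives the 5'→3' form.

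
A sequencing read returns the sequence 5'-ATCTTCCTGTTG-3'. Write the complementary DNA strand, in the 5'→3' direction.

5'-CAACAGGAAGAT-3'

The complement of ATCTTCCTGTTG is TAGAAGGACAAC (A↔T, G↔C). DNA strands are antiparallel, so the complementary strand runs 3'→5'; reversing gives the 5'→3' form.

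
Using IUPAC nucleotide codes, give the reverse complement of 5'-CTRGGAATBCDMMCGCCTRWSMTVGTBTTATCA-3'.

5′-TGATAAVACBAKSWYAGGCGKKHGVATTCCYAG-3′

Standard pairs A↔T, G↔C; ambiguity codes pair R↔Y, M↔K, W↔W, S↔S, B↔V, D↔H. Complement (GAYCCTTAVGHKKGCGGAYWSKABCAVAATAGT), then reverse for 5'→3'.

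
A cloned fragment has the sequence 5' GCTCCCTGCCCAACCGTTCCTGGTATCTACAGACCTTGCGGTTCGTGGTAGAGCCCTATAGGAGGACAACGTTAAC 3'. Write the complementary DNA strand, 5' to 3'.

Pairing A↔T and G↔C gives CGAGGGACGGGTTGGCAAGGACCATAGATGTCTGGAACGCCAAGCACCATCTCGGGATATCCTCCTGTTGCAATTG, running 3'→5'. Reverse for the 5'→3' convention.

5′-GTTAACGTTGTCCTCCTATAGGGCTCTACCACGAACCGCAAGGTCTGTAGATACCAGGAACGGTTGGGCAGGGAGC-3′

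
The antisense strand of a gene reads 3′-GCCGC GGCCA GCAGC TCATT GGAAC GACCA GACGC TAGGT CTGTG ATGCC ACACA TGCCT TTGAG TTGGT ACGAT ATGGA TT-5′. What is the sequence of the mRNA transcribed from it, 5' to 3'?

5'-CGGCGCCGGUCGUCGAGUAACCUUGCUGGUCUGCGAUCCAGACACUACGGUGUGUACGGAAACUCAACCAUGCUAUACCUAA-3'

Reading the template 3'→5' as shown, RNA polymerase pairs each base (A→U, T→A, G↔C) to build mRNA 5'→3' directly.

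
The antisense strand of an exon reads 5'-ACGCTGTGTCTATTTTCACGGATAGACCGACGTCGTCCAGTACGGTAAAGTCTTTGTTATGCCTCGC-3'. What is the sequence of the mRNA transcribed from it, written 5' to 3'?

The mRNA has the sequence of the coding strand (reverse complement of the template) with T→U. Reverse complement of ACGCTGTGTCTATTTTCACGGATAGACCGACGTCGTCCAGTACGGTAAAGTCTTTGTTATGCCTCGC is GCGAGGCATAACAAAGACTTTACCGTACTGGACGACGTCGGTCTATCCGTGAAAATAGACACAGCGT; then T→U.

5'-GCGAGGCAUAACAAAGACUUUACCGUACUGGACGACGUCGGUCUAUCCGUGAAAAUAGACACAGCGU-3'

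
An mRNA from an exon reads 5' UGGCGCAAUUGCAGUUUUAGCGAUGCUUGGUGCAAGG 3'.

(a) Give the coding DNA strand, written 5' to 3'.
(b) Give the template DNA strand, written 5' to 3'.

(a) The coding strand matches the mRNA with U→T.
(b) The template strand is the reverse complement of the coding strand.

(a) 5'-TGGCGCAATTGCAGTTTTAGCGATGCTTGGTGCAAGG-3'
(b) 5′-CCTTGCACCAAGCATCGCTAAAACTGCAATTGCGCCA-3′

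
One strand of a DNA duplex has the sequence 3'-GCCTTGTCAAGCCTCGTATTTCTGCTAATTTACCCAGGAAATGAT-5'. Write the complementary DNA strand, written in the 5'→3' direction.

The strand is given 3'→5', so its complement runs 5'→3' in the same left-to-right order: pair each base A↔T, G↔C.

5′-CGGAACAGTTCGGAGCATAAAGACGATTAAATGGGTCCTTTACTA-3′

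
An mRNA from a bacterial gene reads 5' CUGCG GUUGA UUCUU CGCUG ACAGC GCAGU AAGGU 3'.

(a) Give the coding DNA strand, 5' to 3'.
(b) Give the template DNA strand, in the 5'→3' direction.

(a) 5'-CTGCGGTTGATTCTTCGCTGACAGCGCAGTAAGGT-3'
(b) 5'-ACCTTACTGCGCTGTCAGCGAAGAATCAACCGCAG-3'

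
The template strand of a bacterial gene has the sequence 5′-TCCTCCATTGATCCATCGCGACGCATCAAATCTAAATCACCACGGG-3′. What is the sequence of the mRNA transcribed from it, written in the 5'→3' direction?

5'-CCCGUGGUGAUUUAGAUUUGAUGCGUCGCGAUGGAUCAAUGGAGGA-3'

The mRNA has the sequence of the coding strand (reverse complement of the template) with T→U. Reverse complement of TCCTCCATTGATCCATCGCGACGCATCAAATCTAAATCACCACGGG is CCCGTGGTGATTTAGATTTGATGCGTCGCGATGGATCAATGGAGGA; then T→U.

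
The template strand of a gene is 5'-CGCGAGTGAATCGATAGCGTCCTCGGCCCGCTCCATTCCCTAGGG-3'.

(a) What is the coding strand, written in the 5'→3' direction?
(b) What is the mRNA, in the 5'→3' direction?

(a) 5'-CCCTAGGGAATGGAGCGGGCCGAGGACGCTATCGATTCACTCGCG-3'
(b) 5'-CCCUAGGGAAUGGAGCGGGCCGAGGACGCUAUCGAUUCACUCGCG-3'

(a) The coding strand is the reverse complement of the template: complement GCGCTCACTTAGCTATCGCAGGAGCCGGGCGAGGTAAGGGATCCC, then reverse.
(b) mRNA has the coding-strand sequence with T→U.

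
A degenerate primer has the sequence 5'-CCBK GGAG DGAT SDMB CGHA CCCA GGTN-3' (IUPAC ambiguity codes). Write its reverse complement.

Standard pairs A↔T, G↔C; ambiguity codes pair M↔K, S↔S, B↔V, D↔H, N↔N. Complement (GGVMCCTCHCTASHKVGCDTGGGTCCAN), then reverse for 5'→3'.

5'-NACCTGGGTDCGVKHSATCHCTCCMVGG-3'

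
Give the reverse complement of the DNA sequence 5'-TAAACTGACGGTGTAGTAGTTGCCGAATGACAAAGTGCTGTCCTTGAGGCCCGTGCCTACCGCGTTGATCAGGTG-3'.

5'-CACCTGATCAACGCGGTAGGCACGGGCCTCAAGGACAGCACTTTGTCATTCGGCAACTACTACACCGTCAGTTTA-3'

Complement each base (A↔T, G↔C): ATTTGACTGCCACATCATCAACGGCTTACTGTTTCACGACAGGAACTCCGGGCACGGATGGCGCAACTAGTCCAC. Then reverse.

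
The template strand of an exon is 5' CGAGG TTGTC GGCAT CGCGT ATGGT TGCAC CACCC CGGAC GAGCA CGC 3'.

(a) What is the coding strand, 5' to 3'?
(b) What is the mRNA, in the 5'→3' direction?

(a) The coding strand is the reverse complement of the template: complement GCTCCAACAGCCGTAGCGCATACCAACGTGGTGGGGCCTGCTCGTGCG, then reverse.
(b) mRNA has the coding-strand sequence with T→U.

(a) 5′-GCGTGCTCGTCCGGGGTGGTGCAACCATACGCGATGCCGACAACCTCG-3′
(b) 5′-GCGUGCUCGUCCGGGGUGGUGCAACCAUACGCGAUGCCGACAACCUCG-3′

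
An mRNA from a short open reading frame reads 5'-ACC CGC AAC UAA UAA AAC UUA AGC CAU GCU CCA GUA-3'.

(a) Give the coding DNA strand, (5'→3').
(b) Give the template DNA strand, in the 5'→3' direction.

(a) The coding strand matches the mRNA with U→T.
(b) The template strand is the reverse complement of the coding strand.

(a) 5′-ACCCGCAACTAATAAAACTTAAGCCATGCTCCAGTA-3′
(b) 5'-TACTGGAGCATGGCTTAAGTTTTATTAGTTGCGGGT-3'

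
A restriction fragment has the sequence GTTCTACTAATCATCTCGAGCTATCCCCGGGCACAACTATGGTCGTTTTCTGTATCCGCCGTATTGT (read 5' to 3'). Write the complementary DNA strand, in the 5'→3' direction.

Pairing A↔T and G↔C gives CAAGATGATTAGTAGAGCTCGATAGGGGCCCGTGTTGATACCAGCAAAAGACATAGGCGGCATAACA, running 3'→5'. Reverse for the 5'→3' convention.

5'-ACAATACGGCGGATACAGAAAACGACCATAGTTGTGCCCGGGGATAGCTCGAGATGATTAGTAGAAC-3'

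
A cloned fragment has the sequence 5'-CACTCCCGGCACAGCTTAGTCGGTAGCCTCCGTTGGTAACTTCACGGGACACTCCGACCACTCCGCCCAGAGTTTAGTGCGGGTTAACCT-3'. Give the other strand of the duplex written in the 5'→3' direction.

5'-AGGTTAACCCGCACTAAACTCTGGGCGGAGTGGTCGGAGTGTCCCGTGAAGTTACCAACGGAGGCTACCGACTAAGCTGTGCCGGGAGTG-3'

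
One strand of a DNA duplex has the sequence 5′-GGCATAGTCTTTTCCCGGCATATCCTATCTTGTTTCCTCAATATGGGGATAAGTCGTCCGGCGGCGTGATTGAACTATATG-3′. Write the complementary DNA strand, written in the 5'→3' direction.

5'-CATATAGTTCAATCACGCCGCCGGACGACTTATCCCCATATTGAGGAAACAAGATAGGATATGCCGGGAAAAGACTATGCC-3'

Pairing A↔T and G↔C gives CCGTATCAGAAAAGGGCCGTATAGGATAGAACAAAGGAGTTATACCCCTATTCAGCAGGCCGCCGCACTAACTTGATATAC, running 3'→5'. Reverse for the 5'→3' convention.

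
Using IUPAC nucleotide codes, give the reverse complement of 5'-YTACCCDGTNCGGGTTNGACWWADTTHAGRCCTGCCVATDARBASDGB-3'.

Standard pairs A↔T, G↔C; ambiguity codes pair R↔Y, W↔W, S↔S, B↔V, D↔H, N↔N. Complement (RATGGGHCANGCCCAANCTGWWTHAADTCYGGACGGBTAHTYVTSHCV), then reverse for 5'→3'.

5'-VCHSTVYTHATBGGCAGGYCTDAAHTWWGTCNAACCCGNACHGGGTAR-3'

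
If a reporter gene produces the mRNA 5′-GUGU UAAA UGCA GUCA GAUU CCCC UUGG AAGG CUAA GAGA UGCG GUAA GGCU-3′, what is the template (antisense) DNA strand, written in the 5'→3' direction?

5'-AGCCTTACCGCATCTCTTAGCCTTCCAAGGGGAATCTGACTGCATTTAACAC-3'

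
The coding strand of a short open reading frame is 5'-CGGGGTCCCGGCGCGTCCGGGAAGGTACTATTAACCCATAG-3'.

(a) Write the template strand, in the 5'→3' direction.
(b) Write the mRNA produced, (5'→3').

(a) The template strand is the reverse complement of the coding strand: complement GCCCCAGGGCCGCGCAGGCCCTTCCATGATAATTGGGTATC, then reverse.
(b) mRNA matches the coding strand with T→U.

(a) 5'-CTATGGGTTAATAGTACCTTCCCGGACGCGCCGGGACCCCG-3'
(b) 5′-CGGGGUCCCGGCGCGUCCGGGAAGGUACUAUUAACCCAUAG-3′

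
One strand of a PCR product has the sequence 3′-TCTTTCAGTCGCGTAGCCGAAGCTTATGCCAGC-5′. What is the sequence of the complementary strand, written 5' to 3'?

5′-AGAAAGTCAGCGCATCGGCTTCGAATACGGTCG-3′

The strand is given 3'→5', so its complement runs 5'→3' in the same left-to-right order: pair each base A↔T, G↔C.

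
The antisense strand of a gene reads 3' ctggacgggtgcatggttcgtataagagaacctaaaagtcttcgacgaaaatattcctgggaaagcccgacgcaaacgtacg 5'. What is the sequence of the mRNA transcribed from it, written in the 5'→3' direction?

Reading the template 3'→5' as shown, RNA polymerase pairs each base (A→U, T→A, G↔C) to build mRNA 5'→3' directly.

5'-GACCUGCCCACGUACCAAGCAUAUUCUCUUGGAUUUUCAGAAGCUGCUUUUAUAAGGACCCUUUCGGGCUGCGUUUGCAUGC-3'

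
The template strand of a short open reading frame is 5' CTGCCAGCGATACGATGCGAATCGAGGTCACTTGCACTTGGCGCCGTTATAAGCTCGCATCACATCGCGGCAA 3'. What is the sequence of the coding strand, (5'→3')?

5'-TTGCCGCGATGTGATGCGAGCTTATAACGGCGCCAAGTGCAAGTGACCTCGATTCGCATCGTATCGCTGGCAG-3'

The coding strand is complementary and antiparallel to the template: take the complement (A↔T, G↔C) and reverse.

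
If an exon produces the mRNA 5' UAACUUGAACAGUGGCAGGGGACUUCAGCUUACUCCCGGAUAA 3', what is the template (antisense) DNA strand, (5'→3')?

Replace U with T to get the coding DNA strand: TAACTTGAACAGTGGCAGGGGACTTCAGCTTACTCCCGGATAA. The template strand is its reverse complement (complement ATTGAACTTGTCACCGTCCCCTGAAGTCGAATGAGGGCCTATT, then reverse).

5'-TTATCCGGGAGTAAGCTGAAGTCCCCTGCCACTGTTCAAGTTA-3'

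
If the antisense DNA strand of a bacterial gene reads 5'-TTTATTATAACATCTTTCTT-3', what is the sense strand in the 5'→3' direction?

5'-AAGAAAGATGTTATAATAAA-3'

The coding strand is complementary and antiparallel to the template: take the complement (A↔T, G↔C) and reverse.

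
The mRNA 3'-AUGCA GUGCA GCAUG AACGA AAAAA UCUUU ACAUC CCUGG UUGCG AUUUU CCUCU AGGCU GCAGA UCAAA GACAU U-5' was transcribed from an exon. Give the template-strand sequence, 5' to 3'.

Written 5'→3' the mRNA is UUACAGAAACUAGACGUCGGAUCUCCUUUUAGCGUUGGUCCCUACAUUUCUAAAAAAGCAAGUACGACGUGACGUA, so the coding DNA strand is TTACAGAAACTAGACGTCGGATCTCCTTTTAGCGTTGGTCCCTACATTTCTAAAAAAGCAAGTACGACGTGACGTA. The template is its reverse complement.

5'-TACGTCACGTCGTACTTGCTTTTTTAGAAATGTAGGGACCAACGCTAAAAGGAGATCCGACGTCTAGTTTCTGTAA-3'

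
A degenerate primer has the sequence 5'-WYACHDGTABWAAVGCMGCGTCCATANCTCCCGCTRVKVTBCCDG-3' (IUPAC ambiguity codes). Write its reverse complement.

5'-CHGGVABMBYAGCGGGAGNTATGGACGCKGCBTTWVTACHDGTRW-3'

Standard pairs A↔T, G↔C; ambiguity codes pair R↔Y, M↔K, W↔W, B↔V, D↔H, N↔N. Complement (WRTGDHCATVWTTBCGKCGCAGGTATNGAGGGCGAYBMBAVGGHC), then reverse for 5'→3'.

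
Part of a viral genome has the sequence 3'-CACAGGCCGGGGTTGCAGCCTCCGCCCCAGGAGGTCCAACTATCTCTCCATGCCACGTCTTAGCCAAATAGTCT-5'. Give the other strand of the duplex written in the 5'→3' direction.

5′-GTGTCCGGCCCCAACGTCGGAGGCGGGGTCCTCCAGGTTGATAGAGAGGTACGGTGCAGAATCGGTTTATCAGA-3′

The strand is given 3'→5', so its complement runs 5'→3' in the same left-to-right order: pair each base A↔T, G↔C.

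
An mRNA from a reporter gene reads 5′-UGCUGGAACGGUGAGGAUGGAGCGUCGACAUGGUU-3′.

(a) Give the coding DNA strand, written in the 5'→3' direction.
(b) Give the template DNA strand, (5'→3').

(a) 5'-TGCTGGAACGGTGAGGATGGAGCGTCGACATGGTT-3'
(b) 5'-AACCATGTCGACGCTCCATCCTCACCGTTCCAGCA-3'

(a) The coding strand matches the mRNA with U→T.
(b) The template strand is the reverse complement of the coding strand.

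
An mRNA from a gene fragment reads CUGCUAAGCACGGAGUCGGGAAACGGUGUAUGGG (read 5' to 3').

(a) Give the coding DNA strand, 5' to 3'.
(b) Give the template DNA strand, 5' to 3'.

(a) 5'-CTGCTAAGCACGGAGTCGGGAAACGGTGTATGGG-3'
(b) 5′-CCCATACACCGTTTCCCGACTCCGTGCTTAGCAG-3′

(a) The coding strand matches the mRNA with U→T.
(b) The template strand is the reverse complement of the coding strand.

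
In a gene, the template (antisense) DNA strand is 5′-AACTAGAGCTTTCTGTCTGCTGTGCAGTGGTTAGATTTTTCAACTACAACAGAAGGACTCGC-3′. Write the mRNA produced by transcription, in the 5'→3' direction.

5'-GCGAGUCCUUCUGUUGUAGUUGAAAAAUCUAACCACUGCACAGCAGACAGAAAGCUCUAGUU-3'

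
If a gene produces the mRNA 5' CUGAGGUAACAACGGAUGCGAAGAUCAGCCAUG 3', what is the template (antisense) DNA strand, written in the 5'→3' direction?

5'-CATGGCTGATCTTCGCATCCGTTGTTACCTCAG-3'

Replace U with T to get the coding DNA strand: CTGAGGTAACAACGGATGCGAAGATCAGCCATG. The template strand is its reverse complement (complement GACTCCATTGTTGCCTACGCTTCTAGTCGGTAC, then reverse).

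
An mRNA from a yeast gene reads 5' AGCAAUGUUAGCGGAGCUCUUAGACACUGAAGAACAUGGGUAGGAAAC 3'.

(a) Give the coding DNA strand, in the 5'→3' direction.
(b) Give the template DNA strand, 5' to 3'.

(a) The coding strand matches the mRNA with U→T.
(b) The template strand is the reverse complement of the coding strand.

(a) 5'-AGCAATGTTAGCGGAGCTCTTAGACACTGAAGAACATGGGTAGGAAAC-3'
(b) 5'-GTTTCCTACCCATGTTCTTCAGTGTCTAAGAGCTCCGCTAACATTGCT-3'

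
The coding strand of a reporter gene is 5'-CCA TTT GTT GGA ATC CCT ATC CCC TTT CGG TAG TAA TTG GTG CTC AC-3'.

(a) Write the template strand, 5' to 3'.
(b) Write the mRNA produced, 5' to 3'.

(a) 5'-GTGAGCACCAATTACTACCGAAAGGGGATAGGGATTCCAACAAATGG-3'
(b) 5'-CCAUUUGUUGGAAUCCCUAUCCCCUUUCGGUAGUAAUUGGUGCUCAC-3'

(a) The template strand is the reverse complement of the coding strand: complement GGTAAACAACCTTAGGGATAGGGGAAAGCCATCATTAACCACGAGTG, then reverse.
(b) mRNA matches the coding strand with T→U.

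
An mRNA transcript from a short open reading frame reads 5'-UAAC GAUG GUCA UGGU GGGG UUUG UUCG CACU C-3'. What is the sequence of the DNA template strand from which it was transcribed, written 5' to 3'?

Replace U with T to get the coding DNA strand: TAACGATGGTCATGGTGGGGTTTGTTCGCACTC. The template strand is its reverse complement (complement ATTGCTACCAGTACCACCCCAAACAAGCGTGAG, then reverse).

5'-GAGTGCGAACAAACCCCACCATGACCATCGTTA-3'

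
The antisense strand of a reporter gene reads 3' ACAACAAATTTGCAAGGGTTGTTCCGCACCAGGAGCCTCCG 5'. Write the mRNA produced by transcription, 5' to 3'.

5'-UGUUGUUUAAACGUUCCCAACAAGGCGUGGUCCUCGGAGGC-3'

Reading the template 3'→5' as shown, RNA polymerase pairs each base (A→U, T→A, G↔C) to build mRNA 5'→3' directly.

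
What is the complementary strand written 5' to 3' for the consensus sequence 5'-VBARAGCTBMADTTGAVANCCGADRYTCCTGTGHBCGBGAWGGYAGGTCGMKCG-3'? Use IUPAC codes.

5'-CGMKCGACCTRCCWTCVCGVDCACAGGARYHTCGGNTBTCAAHTKVAGCTYTVB-3'

Standard pairs A↔T, G↔C; ambiguity codes pair R↔Y, M↔K, W↔W, B↔V, D↔H, N↔N. Complement (BVTYTCGAVKTHAACTBTNGGCTHYRAGGACACDVGCVCTWCCRTCCAGCKMGC), then reverse for 5'→3'.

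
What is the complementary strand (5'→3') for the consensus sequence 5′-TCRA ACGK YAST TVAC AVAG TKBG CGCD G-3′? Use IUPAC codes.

Standard pairs A↔T, G↔C; ambiguity codes pair R↔Y, K↔M, S↔S, B↔V, D↔H. Complement (AGYTTGCMRTSAABTGTBTCAMVCGCGHC), then reverse for 5'→3'.

5'-CHGCGCVMACTBTGTBAASTRMCGTTYGA-3'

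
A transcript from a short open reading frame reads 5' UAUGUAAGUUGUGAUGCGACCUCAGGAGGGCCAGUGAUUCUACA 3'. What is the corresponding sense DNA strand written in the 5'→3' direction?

5'-TATGTAAGTTGTGATGCGACCTCAGGAGGGCCAGTGATTCTACA-3'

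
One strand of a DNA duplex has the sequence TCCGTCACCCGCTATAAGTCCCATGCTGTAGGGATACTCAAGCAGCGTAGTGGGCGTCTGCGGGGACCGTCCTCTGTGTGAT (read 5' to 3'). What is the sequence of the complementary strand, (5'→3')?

The complement of TCCGTCACCCGCTATAAGTCCCATGCTGTAGGGATACTCAAGCAGCGTAGTGGGCGTCTGCGGGGACCGTCCTCTGTGTGAT is AGGCAGTGGGCGATATTCAGGGTACGACATCCCTATGAGTTCGTCGCATCACCCGCAGACGCCCCTGGCAGGAGACACACTA (A↔T, G↔C). DNA strands are antiparallel, so the complementary strand runs 3'→5'; reversing gives the 5'→3' form.

5'-ATCACACAGAGGACGGTCCCCGCAGACGCCCACTACGCTGCTTGAGTATCCCTACAGCATGGGACTTATAGCGGGTGACGGA-3'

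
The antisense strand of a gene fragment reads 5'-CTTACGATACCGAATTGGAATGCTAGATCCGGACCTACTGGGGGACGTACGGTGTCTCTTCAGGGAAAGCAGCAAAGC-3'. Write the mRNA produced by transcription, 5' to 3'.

RNA polymerase reads the template 3'→5' and synthesizes mRNA 5'→3' by base-pairing (A→U, T→A, G↔C). The complement of the template is GAATGCTATGGCTTAACCTTACGATCTAGGCCTGGATGACCCCCTGCATGCCACAGAGAAGTCCCTTTCGTCGTTTCG; antiparallel, so 5'→3' the coding strand is GCTTTGCTGCTTTCCCTGAAGAGACACCGTACGTCCCCCAGTAGGTCCGGATCTAGCATTCCAATTCGGTATCGTAAG. Replace T with U for the mRNA.

5'-GCUUUGCUGCUUUCCCUGAAGAGACACCGUACGUCCCCCAGUAGGUCCGGAUCUAGCAUUCCAAUUCGGUAUCGUAAG-3'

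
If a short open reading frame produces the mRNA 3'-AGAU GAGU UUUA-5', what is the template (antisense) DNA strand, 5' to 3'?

Written 5'→3' the mRNA is AUUUUGAGUAGA, so the coding DNA strand is ATTTTGAGTAGA. The template is its reverse complement.

5'-TCTACTCAAAAT-3'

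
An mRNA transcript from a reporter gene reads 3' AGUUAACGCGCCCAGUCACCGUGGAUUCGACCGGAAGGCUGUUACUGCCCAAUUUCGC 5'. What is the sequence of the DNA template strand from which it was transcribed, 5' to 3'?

5'-TCAATTGCGCGGGTCAGTGGCACCTAAGCTGGCCTTCCGACAATGACGGGTTAAAGCG-3'

Written 5'→3' the mRNA is CGCUUUAACCCGUCAUUGUCGGAAGGCCAGCUUAGGUGCCACUGACCCGCGCAAUUGA, so the coding DNA strand is CGCTTTAACCCGTCATTGTCGGAAGGCCAGCTTAGGTGCCACTGACCCGCGCAATTGA. The template is its reverse complement.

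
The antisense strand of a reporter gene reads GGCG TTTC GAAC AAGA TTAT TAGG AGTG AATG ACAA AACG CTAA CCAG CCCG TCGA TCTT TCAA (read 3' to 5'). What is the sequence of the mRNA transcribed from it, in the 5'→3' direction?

5'-CCGCAAAGCUUGUUCUAAUAAUCCUCACUUACUGUUUUGCGAUUGGUCGGGCAGCUAGAAAGUU-3'

Reading the template 3'→5' as shown, RNA polymerase pairs each base (A→U, T→A, G↔C) to build mRNA 5'→3' directly.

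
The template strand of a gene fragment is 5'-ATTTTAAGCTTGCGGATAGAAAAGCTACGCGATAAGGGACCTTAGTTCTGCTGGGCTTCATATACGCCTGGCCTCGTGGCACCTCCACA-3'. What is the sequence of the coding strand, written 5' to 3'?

5'-TGTGGAGGTGCCACGAGGCCAGGCGTATATGAAGCCCAGCAGAACTAAGGTCCCTTATCGCGTAGCTTTTCTATCCGCAAGCTTAAAAT-3'

The coding strand is complementary and antiparallel to the template: take the complement (A↔T, G↔C) and reverse.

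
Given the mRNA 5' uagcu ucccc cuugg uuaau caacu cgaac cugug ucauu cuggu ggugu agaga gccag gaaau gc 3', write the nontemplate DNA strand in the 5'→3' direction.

5'-TAGCTTCCCCCTTGGTTAATCAACTCGAACCTGTGTCATTCTGGTGGTGTAGAGAGCCAGGAAATGC-3'

The coding DNA strand has the same 5'→3' sequence as the mRNA with U replaced by T.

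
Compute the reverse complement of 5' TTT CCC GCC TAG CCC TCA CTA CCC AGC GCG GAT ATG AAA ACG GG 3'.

5'-CCCGTTTTCATATCCGCGCTGGGTAGTGAGGGCTAGGCGGGAAA-3'

Reading the sequence 3'→5' and pairing each base (A↔T, G↔C) gives the reverse complement directly.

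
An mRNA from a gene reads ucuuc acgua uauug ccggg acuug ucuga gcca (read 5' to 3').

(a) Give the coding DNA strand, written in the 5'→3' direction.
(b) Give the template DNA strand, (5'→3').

(a) 5'-TCTTCACGTATATTGCCGGGACTTGTCTGAGCCA-3'
(b) 5'-TGGCTCAGACAAGTCCCGGCAATATACGTGAAGA-3'

(a) The coding strand matches the mRNA with U→T.
(b) The template strand is the reverse complement of the coding strand.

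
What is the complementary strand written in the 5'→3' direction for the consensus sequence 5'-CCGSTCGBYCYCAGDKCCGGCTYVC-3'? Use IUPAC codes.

Standard pairs A↔T, G↔C; ambiguity codes pair Y↔R, K↔M, S↔S, B↔V, D↔H. Complement (GGCSAGCVRGRGTCHMGGCCGARBG), then reverse for 5'→3'.

5'-GBRAGCCGGMHCTGRGRVCGASCGG-3'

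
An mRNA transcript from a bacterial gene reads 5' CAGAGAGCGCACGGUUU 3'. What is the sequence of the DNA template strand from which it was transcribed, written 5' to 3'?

Replace U with T to get the coding DNA strand: CAGAGAGCGCACGGTTT. The template strand is its reverse complement (complement GTCTCTCGCGTGCCAAA, then reverse).

5'-AAACCGTGCGCTCTCTG-3'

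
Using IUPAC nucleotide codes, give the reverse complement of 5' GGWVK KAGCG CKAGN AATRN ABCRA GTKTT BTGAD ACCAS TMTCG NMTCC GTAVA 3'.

Standard pairs A↔T, G↔C; ambiguity codes pair R↔Y, M↔K, W↔W, S↔S, B↔V, D↔H, N↔N. Complement (CCWBMMTCGCGMTCNTTAYNTVGYTCAMAAVACTHTGGTSAKAGCNKAGGCATBT), then reverse for 5'→3'.

5'-TBTACGGAKNCGAKASTGGTHTCAVAAMACTYGVTNYATTNCTMGCGCTMMBWCC-3'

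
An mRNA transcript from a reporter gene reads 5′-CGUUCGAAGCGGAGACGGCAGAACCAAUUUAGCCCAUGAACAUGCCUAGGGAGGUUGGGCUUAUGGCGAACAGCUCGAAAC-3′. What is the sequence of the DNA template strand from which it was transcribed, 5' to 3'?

Replace U with T to get the coding DNA strand: CGTTCGAAGCGGAGACGGCAGAACCAATTTAGCCCATGAACATGCCTAGGGAGGTTGGGCTTATGGCGAACAGCTCGAAAC. The template strand is its reverse complement (complement GCAAGCTTCGCCTCTGCCGTCTTGGTTAAATCGGGTACTTGTACGGATCCCTCCAACCCGAATACCGCTTGTCGAGCTTTG, then reverse).

5'-GTTTCGAGCTGTTCGCCATAAGCCCAACCTCCCTAGGCATGTTCATGGGCTAAATTGGTTCTGCCGTCTCCGCTTCGAACG-3'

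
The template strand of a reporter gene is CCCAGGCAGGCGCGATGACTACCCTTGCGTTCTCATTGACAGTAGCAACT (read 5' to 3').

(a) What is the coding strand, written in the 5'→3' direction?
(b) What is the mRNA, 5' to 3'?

(a) The coding strand is the reverse complement of the template: complement GGGTCCGTCCGCGCTACTGATGGGAACGCAAGAGTAACTGTCATCGTTGA, then reverse.
(b) mRNA has the coding-strand sequence with T→U.

(a) 5'-AGTTGCTACTGTCAATGAGAACGCAAGGGTAGTCATCGCGCCTGCCTGGG-3'
(b) 5'-AGUUGCUACUGUCAAUGAGAACGCAAGGGUAGUCAUCGCGCCUGCCUGGG-3'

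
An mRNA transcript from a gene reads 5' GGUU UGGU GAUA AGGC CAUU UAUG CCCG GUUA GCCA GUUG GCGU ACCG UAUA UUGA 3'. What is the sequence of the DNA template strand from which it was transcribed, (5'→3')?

5′-TCAATATACGGTACGCCAACTGGCTAACCGGGCATAAATGGCCTTATCACCAAACC-3′

Replace U with T to get the coding DNA strand: GGTTTGGTGATAAGGCCATTTATGCCCGGTTAGCCAGTTGGCGTACCGTATATTGA. The template strand is its reverse complement (complement CCAAACCACTATTCCGGTAAATACGGGCCAATCGGTCAACCGCATGGCATATAACT, then reverse).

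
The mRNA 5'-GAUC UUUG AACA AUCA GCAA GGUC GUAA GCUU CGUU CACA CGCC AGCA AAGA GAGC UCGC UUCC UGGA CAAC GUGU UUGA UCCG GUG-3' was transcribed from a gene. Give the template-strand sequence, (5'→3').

5'-CACCGGATCAAACACGTTGTCCAGGAAGCGAGCTCTCTTTGCTGGCGTGTGAACGAAGCTTACGACCTTGCTGATTGTTCAAAGATC-3'

Replace U with T to get the coding DNA strand: GATCTTTGAACAATCAGCAAGGTCGTAAGCTTCGTTCACACGCCAGCAAAGAGAGCTCGCTTCCTGGACAACGTGTTTGATCCGGTG. The template strand is its reverse complement (complement CTAGAAACTTGTTAGTCGTTCCAGCATTCGAAGCAAGTGTGCGGTCGTTTCTCTCGAGCGAAGGACCTGTTGCACAAACTAGGCCAC, then reverse).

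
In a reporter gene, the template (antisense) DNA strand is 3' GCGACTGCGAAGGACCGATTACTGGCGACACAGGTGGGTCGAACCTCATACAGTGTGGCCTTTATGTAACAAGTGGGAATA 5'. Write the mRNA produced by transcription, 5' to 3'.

5'-CGCUGACGCUUCCUGGCUAAUGACCGCUGUGUCCACCCAGCUUGGAGUAUGUCACACCGGAAAUACAUUGUUCACCCUUAU-3'

Reading the template 3'→5' as shown, RNA polymerase pairs each base (A→U, T→A, G↔C) to build mRNA 5'→3' directly.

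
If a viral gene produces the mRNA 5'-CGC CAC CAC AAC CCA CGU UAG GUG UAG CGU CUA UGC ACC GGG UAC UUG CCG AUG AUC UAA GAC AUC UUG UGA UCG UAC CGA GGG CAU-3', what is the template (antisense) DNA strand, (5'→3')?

5'-ATGCCCTCGGTACGATCACAAGATGTCTTAGATCATCGGCAAGTACCCGGTGCATAGACGCTACACCTAACGTGGGTTGTGGTGGCG-3'

Replace U with T to get the coding DNA strand: CGCCACCACAACCCACGTTAGGTGTAGCGTCTATGCACCGGGTACTTGCCGATGATCTAAGACATCTTGTGATCGTACCGAGGGCAT. The template strand is its reverse complement (complement GCGGTGGTGTTGGGTGCAATCCACATCGCAGATACGTGGCCCATGAACGGCTACTAGATTCTGTAGAACACTAGCATGGCTCCCGTA, then reverse).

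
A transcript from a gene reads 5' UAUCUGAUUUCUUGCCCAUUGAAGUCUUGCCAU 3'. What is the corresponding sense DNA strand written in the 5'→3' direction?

5'-TATCTGATTTCTTGCCCATTGAAGTCTTGCCAT-3'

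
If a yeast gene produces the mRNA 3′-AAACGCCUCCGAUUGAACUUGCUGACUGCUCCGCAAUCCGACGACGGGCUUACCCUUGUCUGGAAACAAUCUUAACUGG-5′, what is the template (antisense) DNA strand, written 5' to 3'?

5'-TTTGCGGAGGCTAACTTGAACGACTGACGAGGCGTTAGGCTGCTGCCCGAATGGGAACAGACCTTTGTTAGAATTGACC-3'

Written 5'→3' the mRNA is GGUCAAUUCUAACAAAGGUCUGUUCCCAUUCGGGCAGCAGCCUAACGCCUCGUCAGUCGUUCAAGUUAGCCUCCGCAAA, so the coding DNA strand is GGTCAATTCTAACAAAGGTCTGTTCCCATTCGGGCAGCAGCCTAACGCCTCGTCAGTCGTTCAAGTTAGCCTCCGCAAA. The template is its reverse complement.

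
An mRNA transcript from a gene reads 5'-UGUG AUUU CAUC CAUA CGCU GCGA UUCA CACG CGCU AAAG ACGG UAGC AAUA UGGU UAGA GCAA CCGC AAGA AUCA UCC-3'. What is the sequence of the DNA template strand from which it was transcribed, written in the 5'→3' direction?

5'-GGATGATTCTTGCGGTTGCTCTAACCATATTGCTACCGTCTTTAGCGCGTGTGAATCGCAGCGTATGGATGAAATCACA-3'

Replace U with T to get the coding DNA strand: TGTGATTTCATCCATACGCTGCGATTCACACGCGCTAAAGACGGTAGCAATATGGTTAGAGCAACCGCAAGAATCATCC. The template strand is its reverse complement (complement ACACTAAAGTAGGTATGCGACGCTAAGTGTGCGCGATTTCTGCCATCGTTATACCAATCTCGTTGGCGTTCTTAGTAGG, then reverse).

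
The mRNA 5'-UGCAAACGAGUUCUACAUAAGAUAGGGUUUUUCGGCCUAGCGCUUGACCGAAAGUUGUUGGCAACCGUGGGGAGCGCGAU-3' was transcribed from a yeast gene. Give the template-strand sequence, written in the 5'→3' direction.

5'-ATCGCGCTCCCCACGGTTGCCAACAACTTTCGGTCAAGCGCTAGGCCGAAAAACCCTATCTTATGTAGAACTCGTTTGCA-3'

Replace U with T to get the coding DNA strand: TGCAAACGAGTTCTACATAAGATAGGGTTTTTCGGCCTAGCGCTTGACCGAAAGTTGTTGGCAACCGTGGGGAGCGCGAT. The template strand is its reverse complement (complement ACGTTTGCTCAAGATGTATTCTATCCCAAAAAGCCGGATCGCGAACTGGCTTTCAACAACCGTTGGCACCCCTCGCGCTA, then reverse).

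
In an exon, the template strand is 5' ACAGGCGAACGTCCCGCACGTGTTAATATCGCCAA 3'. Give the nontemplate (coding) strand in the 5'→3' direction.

The coding strand is complementary and antiparallel to the template: take the complement (A↔T, G↔C) and reverse.

5'-TTGGCGATATTAACACGTGCGGGACGTTCGCCTGT-3'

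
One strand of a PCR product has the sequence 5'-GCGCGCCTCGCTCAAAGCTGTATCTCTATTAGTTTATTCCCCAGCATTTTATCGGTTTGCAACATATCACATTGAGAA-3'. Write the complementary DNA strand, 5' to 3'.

The complement of GCGCGCCTCGCTCAAAGCTGTATCTCTATTAGTTTATTCCCCAGCATTTTATCGGTTTGCAACATATCACATTGAGAA is CGCGCGGAGCGAGTTTCGACATAGAGATAATCAAATAAGGGGTCGTAAAATAGCCAAACGTTGTATAGTGTAACTCTT (A↔T, G↔C). DNA strands are antiparallel, so the complementary strand runs 3'→5'; reversing gives the 5'→3' form.

5'-TTCTCAATGTGATATGTTGCAAACCGATAAAATGCTGGGGAATAAACTAATAGAGATACAGCTTTGAGCGAGGCGCGC-3'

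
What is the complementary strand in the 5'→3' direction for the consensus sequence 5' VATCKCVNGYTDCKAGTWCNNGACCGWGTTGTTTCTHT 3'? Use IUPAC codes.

5'-ADAGAAACAACWCGGTCNNGWACTMGHARCNBGMGATB-3'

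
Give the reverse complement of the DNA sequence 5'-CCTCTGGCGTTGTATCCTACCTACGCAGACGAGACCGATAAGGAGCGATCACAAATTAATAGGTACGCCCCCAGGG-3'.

Reading the sequence 3'→5' and pairing each base (A↔T, G↔C) gives the reverse complement directly.

5'-CCCTGGGGGCGTACCTATTAATTTGTGATCGCTCCTTATCGGTCTCGTCTGCGTAGGTAGGATACAACGCCAGAGG-3'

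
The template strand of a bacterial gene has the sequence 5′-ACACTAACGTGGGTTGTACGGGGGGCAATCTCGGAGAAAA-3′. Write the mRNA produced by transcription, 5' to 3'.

RNA polymerase reads the template 3'→5' and synthesizes mRNA 5'→3' by base-pairing (A→U, T→A, G↔C). The complement of the template is TGTGATTGCACCCAACATGCCCCCCGTTAGAGCCTCTTTT; antiparallel, so 5'→3' the coding strand is TTTTCTCCGAGATTGCCCCCCGTACAACCCACGTTAGTGT. Replace T with U for the mRNA.

5'-UUUUCUCCGAGAUUGCCCCCCGUACAACCCACGUUAGUGU-3'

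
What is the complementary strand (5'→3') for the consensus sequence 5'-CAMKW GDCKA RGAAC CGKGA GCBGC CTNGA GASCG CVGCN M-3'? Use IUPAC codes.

Standard pairs A↔T, G↔C; ambiguity codes pair R↔Y, M↔K, W↔W, S↔S, B↔V, D↔H, N↔N. Complement (GTKMWCHGMTYCTTGGCMCTCGVCGGANCTCTSGCGBCGNK), then reverse for 5'→3'.

5'-KNGCBGCGSTCTCNAGGCVGCTCMCGGTTCYTMGHCWMKTG-3'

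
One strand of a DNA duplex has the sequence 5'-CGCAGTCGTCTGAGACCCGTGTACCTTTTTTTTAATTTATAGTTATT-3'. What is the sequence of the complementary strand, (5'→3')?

The complement of CGCAGTCGTCTGAGACCCGTGTACCTTTTTTTTAATTTATAGTTATT is GCGTCAGCAGACTCTGGGCACATGGAAAAAAAATTAAATATCAATAA (A↔T, G↔C). DNA strands are antiparallel, so the complementary strand runs 3'→5'; reversing gives the 5'→3' form.

5'-AATAACTATAAATTAAAAAAAAGGTACACGGGTCTCAGACGACTGCG-3'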